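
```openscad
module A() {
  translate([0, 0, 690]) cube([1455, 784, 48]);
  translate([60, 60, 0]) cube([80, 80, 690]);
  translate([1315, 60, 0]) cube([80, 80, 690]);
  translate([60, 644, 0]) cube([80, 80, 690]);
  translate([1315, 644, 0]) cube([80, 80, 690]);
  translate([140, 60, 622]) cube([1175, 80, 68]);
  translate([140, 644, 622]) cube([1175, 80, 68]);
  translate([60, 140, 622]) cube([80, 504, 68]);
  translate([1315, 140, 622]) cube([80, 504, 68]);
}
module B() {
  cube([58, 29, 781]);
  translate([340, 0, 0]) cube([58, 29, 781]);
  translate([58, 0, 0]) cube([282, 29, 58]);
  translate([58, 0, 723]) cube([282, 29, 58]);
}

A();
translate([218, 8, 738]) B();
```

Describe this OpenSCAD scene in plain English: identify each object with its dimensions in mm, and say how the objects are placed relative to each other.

A is a table with a 1455×784 mm rectangular top, 48 mm thick, top surface at z = 738 mm, supported by four 80×80 mm square legs, each inset 60 mm from the nearest pair of top edges, running from the floor. Four apron rails, 80 mm thick and 68 mm tall, run between adjacent legs with their top edges flush with the underside of the top and their outer faces flush with the legs' outer faces.

B is a picture frame with a 282×665 mm rectangular opening (x by z) and a uniform 58 mm border on every side. Frame depth is 29 mm along y. It is built from two vertical stiles running the full outside height and two horizontal rails spanning the gap between the stiles.

The picture frame is on top of the table.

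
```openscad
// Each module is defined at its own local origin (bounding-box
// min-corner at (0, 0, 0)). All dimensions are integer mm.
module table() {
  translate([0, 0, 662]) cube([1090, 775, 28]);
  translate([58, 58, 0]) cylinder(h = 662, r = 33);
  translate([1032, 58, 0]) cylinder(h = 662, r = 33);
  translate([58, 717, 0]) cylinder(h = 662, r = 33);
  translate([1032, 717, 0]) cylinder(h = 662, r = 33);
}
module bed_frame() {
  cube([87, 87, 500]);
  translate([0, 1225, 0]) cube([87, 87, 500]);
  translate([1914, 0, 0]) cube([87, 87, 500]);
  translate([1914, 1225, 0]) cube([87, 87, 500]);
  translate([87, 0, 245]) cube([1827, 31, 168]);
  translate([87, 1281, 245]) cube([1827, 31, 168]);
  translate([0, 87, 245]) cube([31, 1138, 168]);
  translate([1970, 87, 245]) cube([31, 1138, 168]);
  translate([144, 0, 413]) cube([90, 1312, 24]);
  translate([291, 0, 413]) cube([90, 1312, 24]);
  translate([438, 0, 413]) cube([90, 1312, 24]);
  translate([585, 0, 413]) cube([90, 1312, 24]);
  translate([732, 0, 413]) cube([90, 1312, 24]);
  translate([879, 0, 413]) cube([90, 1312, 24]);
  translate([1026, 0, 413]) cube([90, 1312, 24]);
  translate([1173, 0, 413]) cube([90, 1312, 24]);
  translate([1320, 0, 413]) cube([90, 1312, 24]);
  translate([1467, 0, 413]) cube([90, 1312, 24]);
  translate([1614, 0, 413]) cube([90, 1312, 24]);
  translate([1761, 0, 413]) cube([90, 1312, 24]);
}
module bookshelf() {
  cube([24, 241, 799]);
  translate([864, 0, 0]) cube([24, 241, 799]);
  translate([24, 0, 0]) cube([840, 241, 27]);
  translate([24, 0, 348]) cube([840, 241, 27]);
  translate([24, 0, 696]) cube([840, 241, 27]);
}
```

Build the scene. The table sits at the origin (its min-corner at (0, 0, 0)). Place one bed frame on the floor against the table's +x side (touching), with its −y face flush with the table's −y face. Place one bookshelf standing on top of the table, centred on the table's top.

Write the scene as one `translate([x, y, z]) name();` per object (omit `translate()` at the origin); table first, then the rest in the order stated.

table();
translate([1090, 0, 0]) bed_frame();
translate([101, 267, 690]) bookshelf();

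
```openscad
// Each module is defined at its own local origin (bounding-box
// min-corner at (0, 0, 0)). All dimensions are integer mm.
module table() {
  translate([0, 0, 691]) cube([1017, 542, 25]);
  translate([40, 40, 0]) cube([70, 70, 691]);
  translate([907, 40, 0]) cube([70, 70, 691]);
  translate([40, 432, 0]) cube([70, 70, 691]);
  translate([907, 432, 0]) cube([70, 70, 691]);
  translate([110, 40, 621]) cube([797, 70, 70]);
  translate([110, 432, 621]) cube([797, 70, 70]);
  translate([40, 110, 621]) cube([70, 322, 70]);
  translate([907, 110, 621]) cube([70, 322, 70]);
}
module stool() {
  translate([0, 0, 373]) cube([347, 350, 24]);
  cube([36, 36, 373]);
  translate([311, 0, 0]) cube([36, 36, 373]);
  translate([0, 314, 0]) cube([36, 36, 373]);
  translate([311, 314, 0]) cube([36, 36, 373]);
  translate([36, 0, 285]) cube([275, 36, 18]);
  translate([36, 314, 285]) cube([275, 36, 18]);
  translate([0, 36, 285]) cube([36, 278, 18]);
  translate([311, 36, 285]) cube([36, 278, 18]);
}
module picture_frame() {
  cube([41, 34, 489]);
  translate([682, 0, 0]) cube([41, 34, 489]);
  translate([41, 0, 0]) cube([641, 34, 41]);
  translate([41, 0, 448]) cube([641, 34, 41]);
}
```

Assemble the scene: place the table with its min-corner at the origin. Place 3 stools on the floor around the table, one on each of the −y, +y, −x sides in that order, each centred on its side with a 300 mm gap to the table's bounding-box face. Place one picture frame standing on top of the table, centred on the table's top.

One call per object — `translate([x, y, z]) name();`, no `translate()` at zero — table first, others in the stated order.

table();
translate([335, -650, 0]) stool();
translate([335, 842, 0]) stool();
translate([-647, 96, 0]) stool();
translate([147, 254, 716]) picture_frame();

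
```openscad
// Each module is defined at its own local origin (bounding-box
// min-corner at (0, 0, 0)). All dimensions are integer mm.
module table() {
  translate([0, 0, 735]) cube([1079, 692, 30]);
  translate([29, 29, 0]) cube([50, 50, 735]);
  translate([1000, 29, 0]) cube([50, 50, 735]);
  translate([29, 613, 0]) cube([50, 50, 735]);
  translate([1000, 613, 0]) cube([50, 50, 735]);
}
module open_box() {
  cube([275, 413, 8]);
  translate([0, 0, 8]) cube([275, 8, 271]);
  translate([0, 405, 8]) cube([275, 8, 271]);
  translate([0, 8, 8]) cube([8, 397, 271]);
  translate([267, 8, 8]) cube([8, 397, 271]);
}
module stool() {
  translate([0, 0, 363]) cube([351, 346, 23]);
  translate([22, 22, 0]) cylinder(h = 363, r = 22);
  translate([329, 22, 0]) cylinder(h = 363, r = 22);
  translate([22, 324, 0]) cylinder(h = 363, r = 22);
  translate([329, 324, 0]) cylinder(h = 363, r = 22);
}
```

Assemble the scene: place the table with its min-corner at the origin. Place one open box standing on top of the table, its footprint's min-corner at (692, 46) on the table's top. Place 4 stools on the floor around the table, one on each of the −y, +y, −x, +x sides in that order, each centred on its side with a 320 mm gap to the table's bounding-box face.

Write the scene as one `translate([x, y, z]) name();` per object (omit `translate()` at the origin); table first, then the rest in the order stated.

table();
translate([692, 46, 765]) open_box();
translate([364, -666, 0]) stool();
translate([364, 1012, 0]) stool();
translate([-671, 173, 0]) stool();
translate([1399, 173, 0]) stool();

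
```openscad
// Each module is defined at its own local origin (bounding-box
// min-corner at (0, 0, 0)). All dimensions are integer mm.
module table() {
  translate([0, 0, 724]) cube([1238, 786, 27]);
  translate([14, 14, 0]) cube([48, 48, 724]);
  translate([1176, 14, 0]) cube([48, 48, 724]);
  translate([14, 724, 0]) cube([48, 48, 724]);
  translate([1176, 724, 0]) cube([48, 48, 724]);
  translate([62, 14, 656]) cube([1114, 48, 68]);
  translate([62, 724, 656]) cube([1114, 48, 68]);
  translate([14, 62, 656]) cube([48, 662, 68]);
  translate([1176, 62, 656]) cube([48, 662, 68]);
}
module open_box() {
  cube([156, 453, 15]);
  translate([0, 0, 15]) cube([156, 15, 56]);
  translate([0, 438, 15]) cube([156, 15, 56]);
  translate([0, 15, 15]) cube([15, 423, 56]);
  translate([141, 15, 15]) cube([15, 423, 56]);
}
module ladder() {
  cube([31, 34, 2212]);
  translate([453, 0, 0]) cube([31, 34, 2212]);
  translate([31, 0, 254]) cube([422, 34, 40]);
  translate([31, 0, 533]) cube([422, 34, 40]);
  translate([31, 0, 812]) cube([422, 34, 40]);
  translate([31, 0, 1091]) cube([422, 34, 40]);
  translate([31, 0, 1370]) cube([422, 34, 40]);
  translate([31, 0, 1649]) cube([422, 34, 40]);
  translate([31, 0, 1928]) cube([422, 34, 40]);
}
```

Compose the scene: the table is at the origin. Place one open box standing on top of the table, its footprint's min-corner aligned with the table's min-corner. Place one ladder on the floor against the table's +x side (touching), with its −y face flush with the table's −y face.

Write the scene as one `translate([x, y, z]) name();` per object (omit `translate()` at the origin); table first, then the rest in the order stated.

table();
translate([0, 0, 751]) open_box();
translate([1238, 0, 0]) ladder();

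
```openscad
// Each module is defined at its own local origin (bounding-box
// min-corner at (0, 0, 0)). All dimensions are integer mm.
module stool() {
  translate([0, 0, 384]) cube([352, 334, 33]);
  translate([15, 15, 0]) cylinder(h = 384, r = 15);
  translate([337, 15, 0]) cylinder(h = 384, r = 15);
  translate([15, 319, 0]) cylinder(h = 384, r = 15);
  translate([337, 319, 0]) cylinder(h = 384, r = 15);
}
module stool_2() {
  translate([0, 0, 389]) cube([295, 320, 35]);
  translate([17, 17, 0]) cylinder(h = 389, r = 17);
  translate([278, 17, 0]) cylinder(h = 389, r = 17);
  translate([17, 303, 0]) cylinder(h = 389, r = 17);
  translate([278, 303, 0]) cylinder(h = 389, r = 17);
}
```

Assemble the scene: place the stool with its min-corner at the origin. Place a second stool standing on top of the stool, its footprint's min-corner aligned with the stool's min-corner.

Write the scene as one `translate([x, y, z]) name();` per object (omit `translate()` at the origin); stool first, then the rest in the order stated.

stool();
translate([0, 0, 417]) stool_2();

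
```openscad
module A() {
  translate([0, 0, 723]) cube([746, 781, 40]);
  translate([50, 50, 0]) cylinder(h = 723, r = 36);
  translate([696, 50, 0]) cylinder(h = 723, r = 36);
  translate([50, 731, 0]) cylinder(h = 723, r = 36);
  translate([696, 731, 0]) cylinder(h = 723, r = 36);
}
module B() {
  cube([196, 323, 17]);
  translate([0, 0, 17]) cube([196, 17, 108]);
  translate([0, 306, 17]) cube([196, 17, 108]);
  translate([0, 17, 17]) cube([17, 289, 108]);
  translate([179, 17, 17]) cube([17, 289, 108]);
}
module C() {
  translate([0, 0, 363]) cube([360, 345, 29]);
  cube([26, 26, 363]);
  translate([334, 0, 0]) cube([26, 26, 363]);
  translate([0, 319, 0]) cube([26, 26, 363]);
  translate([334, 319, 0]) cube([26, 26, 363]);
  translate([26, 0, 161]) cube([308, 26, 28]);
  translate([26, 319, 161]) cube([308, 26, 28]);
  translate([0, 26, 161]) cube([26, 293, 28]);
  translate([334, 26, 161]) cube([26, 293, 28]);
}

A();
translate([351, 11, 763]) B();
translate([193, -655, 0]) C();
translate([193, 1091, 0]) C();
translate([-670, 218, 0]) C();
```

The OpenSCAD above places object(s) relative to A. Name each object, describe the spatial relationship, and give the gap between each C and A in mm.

Each stool's nearest face is 310 mm from the table's bounding box.

A is a table. B is an open box. C is a stool. The open box is on top of the table. Three stools sit around the table at the −y, +y, −x sides. The gap between each stool and the table is 310 mm.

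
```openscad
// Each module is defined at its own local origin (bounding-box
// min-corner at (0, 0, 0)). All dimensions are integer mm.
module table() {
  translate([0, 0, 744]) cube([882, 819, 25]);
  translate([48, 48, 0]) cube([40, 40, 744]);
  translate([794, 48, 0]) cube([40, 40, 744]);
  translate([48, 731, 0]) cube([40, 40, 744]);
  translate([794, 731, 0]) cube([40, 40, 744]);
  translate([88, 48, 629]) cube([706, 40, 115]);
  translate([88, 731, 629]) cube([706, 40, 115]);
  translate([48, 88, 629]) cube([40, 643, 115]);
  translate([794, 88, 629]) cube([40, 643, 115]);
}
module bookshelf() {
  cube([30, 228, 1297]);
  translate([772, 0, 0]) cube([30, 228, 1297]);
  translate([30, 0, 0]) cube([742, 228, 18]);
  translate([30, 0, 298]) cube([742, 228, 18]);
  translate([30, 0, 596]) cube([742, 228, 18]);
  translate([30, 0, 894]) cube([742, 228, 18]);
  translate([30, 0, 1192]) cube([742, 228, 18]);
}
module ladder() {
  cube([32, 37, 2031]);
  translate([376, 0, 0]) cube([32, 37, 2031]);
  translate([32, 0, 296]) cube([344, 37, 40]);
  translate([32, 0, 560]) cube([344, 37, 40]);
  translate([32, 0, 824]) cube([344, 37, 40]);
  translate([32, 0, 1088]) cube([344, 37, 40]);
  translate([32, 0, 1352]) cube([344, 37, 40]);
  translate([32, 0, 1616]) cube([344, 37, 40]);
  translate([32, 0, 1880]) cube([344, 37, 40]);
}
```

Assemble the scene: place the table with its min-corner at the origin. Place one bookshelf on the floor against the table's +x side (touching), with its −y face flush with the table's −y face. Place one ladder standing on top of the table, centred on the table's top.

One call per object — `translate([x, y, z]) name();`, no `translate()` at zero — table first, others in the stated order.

table();
translate([882, 0, 0]) bookshelf();
translate([237, 391, 769]) ladder();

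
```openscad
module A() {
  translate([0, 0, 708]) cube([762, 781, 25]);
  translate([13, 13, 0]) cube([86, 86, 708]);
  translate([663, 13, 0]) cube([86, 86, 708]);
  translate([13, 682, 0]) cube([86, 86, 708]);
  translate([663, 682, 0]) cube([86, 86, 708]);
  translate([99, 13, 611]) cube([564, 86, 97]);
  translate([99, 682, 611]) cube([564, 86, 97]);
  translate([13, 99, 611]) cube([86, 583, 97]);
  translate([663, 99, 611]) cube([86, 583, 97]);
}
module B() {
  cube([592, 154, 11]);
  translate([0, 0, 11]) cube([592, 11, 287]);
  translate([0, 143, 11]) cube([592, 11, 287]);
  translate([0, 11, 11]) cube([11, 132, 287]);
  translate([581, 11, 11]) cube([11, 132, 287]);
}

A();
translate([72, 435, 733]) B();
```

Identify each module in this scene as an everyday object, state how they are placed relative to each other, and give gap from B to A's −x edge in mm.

A is a table. B is an open box. The open box is on top of the table. The gap from the open box to the table's −x edge is 72 mm.

The open box's min-x is at 72; the table's min-x is 0; gap = 72 mm.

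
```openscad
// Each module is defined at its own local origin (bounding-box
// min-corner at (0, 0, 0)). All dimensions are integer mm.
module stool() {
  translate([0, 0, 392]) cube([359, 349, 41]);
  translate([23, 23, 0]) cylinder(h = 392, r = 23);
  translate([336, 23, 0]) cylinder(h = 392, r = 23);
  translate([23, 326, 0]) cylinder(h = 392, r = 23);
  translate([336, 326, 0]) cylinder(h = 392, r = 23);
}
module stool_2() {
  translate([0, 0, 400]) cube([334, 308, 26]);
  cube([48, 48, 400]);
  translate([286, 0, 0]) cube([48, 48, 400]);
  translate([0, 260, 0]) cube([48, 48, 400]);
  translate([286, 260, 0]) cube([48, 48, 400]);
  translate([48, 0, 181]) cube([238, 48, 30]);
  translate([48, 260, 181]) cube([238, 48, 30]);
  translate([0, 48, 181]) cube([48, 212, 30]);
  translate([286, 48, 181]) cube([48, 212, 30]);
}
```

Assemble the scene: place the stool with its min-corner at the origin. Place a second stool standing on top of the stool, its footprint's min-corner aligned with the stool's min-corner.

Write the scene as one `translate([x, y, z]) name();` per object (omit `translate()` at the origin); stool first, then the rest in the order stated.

stool();
translate([0, 0, 433]) stool_2();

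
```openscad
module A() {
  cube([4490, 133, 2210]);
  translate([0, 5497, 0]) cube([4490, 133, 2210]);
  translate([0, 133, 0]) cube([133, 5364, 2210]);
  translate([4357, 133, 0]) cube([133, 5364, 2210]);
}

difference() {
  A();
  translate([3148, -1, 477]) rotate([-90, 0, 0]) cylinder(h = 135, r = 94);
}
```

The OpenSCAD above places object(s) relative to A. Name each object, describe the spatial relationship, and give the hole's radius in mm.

The subtracted cylinder has r = 94 mm.

A is a house frame. The house frame has a circular hole through its front wall. The hole's radius is 94 mm.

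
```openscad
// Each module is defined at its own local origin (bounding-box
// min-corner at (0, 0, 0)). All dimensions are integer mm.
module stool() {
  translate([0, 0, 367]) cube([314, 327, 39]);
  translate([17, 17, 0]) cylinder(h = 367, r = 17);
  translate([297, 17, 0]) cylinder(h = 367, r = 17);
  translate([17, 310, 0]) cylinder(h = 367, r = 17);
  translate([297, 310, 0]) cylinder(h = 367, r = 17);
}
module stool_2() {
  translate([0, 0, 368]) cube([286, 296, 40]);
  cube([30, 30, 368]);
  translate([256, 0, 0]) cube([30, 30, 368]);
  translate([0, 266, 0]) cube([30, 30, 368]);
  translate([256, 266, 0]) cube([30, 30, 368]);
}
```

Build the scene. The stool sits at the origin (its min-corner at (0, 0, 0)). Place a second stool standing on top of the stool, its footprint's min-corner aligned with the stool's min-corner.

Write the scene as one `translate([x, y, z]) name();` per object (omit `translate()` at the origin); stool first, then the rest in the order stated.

stool();
translate([0, 0, 406]) stool_2();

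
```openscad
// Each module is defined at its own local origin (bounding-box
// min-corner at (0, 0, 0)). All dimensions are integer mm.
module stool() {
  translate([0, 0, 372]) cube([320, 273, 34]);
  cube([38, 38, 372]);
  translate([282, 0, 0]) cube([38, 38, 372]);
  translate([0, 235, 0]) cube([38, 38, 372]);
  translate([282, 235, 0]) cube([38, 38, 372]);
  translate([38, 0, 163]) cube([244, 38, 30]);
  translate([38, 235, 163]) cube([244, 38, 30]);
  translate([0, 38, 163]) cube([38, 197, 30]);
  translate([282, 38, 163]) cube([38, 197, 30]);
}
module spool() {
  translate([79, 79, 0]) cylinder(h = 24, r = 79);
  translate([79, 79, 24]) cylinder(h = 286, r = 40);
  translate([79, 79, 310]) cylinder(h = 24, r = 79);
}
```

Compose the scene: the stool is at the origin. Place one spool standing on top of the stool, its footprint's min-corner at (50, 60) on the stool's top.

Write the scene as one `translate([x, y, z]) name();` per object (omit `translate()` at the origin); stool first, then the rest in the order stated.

stool();
translate([50, 60, 406]) spool();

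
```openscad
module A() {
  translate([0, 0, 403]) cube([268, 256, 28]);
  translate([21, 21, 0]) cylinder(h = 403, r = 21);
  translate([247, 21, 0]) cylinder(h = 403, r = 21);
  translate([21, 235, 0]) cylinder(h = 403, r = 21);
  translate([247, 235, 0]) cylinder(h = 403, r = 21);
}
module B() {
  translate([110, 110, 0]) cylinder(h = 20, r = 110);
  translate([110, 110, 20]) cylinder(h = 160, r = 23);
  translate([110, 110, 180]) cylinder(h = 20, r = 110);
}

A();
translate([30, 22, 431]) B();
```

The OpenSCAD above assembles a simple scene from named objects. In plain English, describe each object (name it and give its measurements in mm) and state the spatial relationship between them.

A is a four-legged stool. The seat is a 268×256×28 mm slab whose top surface is at z = 431 mm; four round legs, each 42 mm in diameter, run from the floor (z = 0) to the underside of the seat, each leg's axis is inset half a diameter from the nearest pair of seat edges (so the leg's bounding box is flush with the corner).

B is a spool: two coaxial disc flanges of radius 110 mm and thickness 20 mm, joined by a core cylinder of radius 23 mm and height 160 mm. The lower flange rests on z = 0 and the three cylinders share a vertical axis.

The spool is on top of the stool.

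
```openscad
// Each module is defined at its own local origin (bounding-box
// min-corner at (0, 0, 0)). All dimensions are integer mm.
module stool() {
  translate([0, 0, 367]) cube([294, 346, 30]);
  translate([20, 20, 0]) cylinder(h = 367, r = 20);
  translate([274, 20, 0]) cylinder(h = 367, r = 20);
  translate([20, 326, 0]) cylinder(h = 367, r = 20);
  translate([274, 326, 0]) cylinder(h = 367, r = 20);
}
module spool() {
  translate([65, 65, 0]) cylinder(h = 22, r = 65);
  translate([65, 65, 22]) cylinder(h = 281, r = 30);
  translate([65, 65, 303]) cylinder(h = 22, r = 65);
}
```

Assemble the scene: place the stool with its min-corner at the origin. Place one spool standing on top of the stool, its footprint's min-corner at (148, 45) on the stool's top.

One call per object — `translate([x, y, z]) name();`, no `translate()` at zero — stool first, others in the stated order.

stool();
translate([148, 45, 397]) spool();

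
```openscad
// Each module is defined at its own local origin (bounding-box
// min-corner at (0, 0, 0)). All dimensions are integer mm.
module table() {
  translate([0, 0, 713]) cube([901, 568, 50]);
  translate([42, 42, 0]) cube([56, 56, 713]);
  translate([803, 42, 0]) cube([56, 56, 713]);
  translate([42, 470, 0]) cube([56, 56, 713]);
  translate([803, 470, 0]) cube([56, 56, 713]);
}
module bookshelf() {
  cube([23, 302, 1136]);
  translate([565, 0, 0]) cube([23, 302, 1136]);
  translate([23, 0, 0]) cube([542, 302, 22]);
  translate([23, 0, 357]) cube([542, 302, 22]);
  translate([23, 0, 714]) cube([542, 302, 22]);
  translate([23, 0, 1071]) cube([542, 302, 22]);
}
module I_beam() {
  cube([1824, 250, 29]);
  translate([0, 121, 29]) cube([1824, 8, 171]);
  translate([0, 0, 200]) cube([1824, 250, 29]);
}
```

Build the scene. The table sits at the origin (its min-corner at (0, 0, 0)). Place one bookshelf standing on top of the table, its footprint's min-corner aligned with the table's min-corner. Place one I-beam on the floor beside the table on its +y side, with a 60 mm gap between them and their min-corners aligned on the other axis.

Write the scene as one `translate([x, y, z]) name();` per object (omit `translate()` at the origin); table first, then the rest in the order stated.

table();
translate([0, 0, 763]) bookshelf();
translate([0, 628, 0]) I_beam();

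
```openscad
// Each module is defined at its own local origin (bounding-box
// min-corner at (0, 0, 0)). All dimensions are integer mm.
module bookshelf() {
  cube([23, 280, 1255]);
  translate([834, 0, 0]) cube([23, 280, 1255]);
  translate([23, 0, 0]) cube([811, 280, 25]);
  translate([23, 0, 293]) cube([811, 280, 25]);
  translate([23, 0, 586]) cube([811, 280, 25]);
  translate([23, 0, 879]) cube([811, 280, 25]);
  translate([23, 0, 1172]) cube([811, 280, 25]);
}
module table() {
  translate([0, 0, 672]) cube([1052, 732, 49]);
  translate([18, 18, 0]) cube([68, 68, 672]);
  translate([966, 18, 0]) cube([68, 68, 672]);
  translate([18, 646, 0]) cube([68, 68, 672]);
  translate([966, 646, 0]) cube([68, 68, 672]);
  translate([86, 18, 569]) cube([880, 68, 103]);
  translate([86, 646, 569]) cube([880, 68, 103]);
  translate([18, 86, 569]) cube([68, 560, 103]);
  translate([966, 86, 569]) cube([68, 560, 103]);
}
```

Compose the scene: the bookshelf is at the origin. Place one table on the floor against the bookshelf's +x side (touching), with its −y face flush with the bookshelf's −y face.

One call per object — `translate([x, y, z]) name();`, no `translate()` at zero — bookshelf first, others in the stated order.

bookshelf();
translate([857, 0, 0]) table();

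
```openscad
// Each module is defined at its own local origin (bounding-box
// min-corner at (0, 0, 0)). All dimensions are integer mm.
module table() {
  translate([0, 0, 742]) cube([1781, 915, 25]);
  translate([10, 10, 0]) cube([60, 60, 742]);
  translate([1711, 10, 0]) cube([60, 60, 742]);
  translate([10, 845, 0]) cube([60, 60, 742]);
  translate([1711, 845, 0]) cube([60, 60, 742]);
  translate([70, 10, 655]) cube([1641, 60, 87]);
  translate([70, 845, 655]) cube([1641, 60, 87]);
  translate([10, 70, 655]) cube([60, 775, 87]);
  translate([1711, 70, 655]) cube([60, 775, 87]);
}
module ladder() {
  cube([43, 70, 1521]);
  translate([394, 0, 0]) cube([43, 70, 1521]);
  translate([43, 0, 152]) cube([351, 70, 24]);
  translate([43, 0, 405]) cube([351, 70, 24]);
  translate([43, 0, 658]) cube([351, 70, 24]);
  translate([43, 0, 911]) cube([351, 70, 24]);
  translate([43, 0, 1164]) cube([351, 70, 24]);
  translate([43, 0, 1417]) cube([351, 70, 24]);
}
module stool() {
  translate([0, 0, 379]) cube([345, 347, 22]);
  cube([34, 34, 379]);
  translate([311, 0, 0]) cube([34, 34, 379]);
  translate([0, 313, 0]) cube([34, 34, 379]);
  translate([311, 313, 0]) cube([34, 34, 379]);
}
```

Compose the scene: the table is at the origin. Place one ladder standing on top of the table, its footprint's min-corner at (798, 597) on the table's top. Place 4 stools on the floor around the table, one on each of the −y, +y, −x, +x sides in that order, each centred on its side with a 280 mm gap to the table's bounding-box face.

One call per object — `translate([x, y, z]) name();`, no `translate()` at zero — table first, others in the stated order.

table();
translate([798, 597, 767]) ladder();
translate([718, -627, 0]) stool();
translate([718, 1195, 0]) stool();
translate([-625, 284, 0]) stool();
translate([2061, 284, 0]) stool();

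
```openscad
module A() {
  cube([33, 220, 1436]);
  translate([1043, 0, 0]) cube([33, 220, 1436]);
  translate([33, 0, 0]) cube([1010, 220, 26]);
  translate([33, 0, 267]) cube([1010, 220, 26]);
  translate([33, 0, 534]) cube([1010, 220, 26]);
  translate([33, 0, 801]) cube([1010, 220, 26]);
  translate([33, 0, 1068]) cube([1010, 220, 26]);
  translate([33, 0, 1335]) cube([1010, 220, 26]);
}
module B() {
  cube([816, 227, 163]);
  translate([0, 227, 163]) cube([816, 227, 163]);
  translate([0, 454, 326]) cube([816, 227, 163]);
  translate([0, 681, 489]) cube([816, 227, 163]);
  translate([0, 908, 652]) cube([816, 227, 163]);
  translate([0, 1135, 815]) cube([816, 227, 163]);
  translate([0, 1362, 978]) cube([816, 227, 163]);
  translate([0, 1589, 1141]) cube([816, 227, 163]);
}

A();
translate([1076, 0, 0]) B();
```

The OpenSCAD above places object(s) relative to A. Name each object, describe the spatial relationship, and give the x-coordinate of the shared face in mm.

The bookshelf's +x face and the staircase's −x face are both at x = 1076 mm.

A is a bookshelf. B is a staircase. The staircase is against the bookshelf's +x side, with their −y faces flush. The x-coordinate of the shared face is 1076 mm.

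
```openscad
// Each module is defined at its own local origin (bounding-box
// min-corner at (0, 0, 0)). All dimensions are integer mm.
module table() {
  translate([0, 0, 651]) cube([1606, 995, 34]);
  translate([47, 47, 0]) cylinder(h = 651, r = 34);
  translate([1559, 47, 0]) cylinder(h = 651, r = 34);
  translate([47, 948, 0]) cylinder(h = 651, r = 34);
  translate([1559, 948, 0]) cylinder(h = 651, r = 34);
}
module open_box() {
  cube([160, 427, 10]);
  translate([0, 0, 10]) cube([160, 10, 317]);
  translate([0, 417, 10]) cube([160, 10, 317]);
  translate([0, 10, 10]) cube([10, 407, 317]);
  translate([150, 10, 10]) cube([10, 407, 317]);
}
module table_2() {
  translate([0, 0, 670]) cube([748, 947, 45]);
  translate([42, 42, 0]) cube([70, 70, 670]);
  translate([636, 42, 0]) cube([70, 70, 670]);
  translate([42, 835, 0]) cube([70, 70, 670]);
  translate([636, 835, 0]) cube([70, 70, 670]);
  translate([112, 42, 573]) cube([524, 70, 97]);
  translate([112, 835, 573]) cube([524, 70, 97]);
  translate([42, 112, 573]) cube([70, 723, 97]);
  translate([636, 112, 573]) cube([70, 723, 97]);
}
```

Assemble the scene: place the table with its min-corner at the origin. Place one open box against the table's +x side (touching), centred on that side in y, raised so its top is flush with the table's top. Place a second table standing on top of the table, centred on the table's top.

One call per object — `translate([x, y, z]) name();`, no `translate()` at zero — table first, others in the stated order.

table();
translate([1606, 284, 358]) open_box();
translate([429, 24, 685]) table_2();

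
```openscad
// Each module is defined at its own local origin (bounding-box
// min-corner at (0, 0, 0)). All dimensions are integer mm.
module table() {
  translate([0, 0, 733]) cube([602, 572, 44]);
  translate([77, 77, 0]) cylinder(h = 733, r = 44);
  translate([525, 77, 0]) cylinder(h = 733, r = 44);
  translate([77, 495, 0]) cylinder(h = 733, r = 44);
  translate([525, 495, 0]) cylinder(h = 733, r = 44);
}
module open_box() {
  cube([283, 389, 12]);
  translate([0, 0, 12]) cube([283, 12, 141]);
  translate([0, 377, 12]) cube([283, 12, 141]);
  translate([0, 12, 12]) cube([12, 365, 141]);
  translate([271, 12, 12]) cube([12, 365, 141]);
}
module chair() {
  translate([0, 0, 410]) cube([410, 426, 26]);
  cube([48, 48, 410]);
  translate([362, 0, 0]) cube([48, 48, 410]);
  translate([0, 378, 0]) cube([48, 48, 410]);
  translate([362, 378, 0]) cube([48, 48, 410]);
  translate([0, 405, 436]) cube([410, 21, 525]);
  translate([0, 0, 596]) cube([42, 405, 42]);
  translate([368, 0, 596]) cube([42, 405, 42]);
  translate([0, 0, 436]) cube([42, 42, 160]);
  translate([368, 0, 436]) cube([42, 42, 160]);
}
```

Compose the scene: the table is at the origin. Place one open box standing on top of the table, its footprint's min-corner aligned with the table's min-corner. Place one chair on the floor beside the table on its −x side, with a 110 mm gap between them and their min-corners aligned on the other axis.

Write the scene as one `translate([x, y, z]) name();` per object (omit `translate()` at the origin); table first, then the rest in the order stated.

table();
translate([0, 0, 777]) open_box();
translate([-520, 0, 0]) chair();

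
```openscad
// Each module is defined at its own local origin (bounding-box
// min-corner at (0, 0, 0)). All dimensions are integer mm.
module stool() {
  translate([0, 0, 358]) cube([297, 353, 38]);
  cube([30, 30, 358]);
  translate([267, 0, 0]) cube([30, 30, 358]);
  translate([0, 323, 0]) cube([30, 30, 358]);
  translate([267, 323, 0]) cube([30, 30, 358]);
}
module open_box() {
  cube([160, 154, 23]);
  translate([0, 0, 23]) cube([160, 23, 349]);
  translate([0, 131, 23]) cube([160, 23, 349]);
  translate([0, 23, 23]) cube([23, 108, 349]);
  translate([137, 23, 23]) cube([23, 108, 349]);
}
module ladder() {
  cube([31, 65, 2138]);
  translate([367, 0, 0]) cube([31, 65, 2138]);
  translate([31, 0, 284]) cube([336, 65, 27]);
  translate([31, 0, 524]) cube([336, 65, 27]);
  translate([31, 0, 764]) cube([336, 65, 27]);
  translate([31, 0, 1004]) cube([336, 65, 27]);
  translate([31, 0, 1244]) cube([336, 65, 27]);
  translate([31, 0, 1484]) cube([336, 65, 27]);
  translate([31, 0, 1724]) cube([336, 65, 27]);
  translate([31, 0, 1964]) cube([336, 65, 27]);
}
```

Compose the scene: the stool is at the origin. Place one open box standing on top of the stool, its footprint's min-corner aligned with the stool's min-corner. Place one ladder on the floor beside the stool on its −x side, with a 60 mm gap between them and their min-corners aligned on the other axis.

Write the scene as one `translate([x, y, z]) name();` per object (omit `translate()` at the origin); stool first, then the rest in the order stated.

stool();
translate([0, 0, 396]) open_box();
translate([-458, 0, 0]) ladder();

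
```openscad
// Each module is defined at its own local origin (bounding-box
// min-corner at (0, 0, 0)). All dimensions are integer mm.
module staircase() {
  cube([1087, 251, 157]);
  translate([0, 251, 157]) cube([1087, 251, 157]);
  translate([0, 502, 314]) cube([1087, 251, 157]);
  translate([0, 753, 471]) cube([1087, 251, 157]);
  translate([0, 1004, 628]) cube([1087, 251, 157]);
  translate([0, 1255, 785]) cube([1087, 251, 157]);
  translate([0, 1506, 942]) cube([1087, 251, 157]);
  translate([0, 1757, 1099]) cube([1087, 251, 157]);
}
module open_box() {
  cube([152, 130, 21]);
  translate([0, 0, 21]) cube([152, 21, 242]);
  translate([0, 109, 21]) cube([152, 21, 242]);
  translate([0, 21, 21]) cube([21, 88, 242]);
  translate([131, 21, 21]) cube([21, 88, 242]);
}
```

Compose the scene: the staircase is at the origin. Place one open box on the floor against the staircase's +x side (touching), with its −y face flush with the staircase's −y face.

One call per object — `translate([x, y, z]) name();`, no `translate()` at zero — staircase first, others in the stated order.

staircase();
translate([1087, 0, 0]) open_box();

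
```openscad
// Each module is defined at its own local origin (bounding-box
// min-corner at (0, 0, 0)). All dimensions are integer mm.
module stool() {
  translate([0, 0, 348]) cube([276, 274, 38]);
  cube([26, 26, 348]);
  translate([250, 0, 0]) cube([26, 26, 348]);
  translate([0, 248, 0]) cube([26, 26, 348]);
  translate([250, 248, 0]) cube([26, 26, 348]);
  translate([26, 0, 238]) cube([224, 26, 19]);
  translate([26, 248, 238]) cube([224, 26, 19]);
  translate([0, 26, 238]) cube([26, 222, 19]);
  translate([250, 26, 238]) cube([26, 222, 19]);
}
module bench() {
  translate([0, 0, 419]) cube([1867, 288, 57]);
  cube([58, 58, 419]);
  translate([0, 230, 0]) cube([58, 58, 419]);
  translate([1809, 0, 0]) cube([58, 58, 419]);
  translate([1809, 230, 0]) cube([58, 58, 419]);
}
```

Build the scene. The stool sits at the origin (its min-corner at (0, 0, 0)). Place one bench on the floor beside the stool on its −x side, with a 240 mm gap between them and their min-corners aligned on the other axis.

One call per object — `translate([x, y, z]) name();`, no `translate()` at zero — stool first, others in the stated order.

stool();
translate([-2107, 0, 0]) bench();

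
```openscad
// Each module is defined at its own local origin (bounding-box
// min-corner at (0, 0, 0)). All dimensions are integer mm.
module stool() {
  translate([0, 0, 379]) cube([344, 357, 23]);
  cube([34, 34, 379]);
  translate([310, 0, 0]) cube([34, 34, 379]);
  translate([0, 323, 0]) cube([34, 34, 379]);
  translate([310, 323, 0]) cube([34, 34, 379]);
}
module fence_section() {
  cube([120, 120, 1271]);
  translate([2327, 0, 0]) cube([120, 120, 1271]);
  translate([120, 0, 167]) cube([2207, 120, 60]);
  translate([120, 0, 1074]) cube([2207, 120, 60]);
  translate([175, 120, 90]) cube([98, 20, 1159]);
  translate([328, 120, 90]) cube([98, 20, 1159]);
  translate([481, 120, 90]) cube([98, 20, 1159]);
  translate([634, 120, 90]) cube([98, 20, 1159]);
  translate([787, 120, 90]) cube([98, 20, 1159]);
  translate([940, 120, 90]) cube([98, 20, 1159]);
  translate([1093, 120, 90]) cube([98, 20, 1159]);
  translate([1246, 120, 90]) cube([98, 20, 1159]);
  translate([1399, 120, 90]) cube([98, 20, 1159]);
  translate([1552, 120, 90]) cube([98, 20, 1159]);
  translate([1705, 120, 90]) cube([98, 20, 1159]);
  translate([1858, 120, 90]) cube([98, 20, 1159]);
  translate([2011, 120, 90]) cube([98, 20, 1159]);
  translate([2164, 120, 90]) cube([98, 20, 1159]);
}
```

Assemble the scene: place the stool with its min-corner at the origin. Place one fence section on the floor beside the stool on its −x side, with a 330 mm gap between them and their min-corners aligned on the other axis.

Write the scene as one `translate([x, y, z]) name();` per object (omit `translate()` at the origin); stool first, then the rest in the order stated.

stool();
translate([-2777, 0, 0]) fence_section();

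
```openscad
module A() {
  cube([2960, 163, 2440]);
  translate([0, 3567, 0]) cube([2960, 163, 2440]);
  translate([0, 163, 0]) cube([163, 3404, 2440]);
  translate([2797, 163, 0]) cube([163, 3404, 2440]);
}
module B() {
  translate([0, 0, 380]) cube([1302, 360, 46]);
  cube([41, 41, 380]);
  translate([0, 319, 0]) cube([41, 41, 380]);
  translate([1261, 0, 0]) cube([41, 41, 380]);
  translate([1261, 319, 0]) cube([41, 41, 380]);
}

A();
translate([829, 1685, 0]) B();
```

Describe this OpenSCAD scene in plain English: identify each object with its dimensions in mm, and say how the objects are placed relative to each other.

A is the wall frame of a small rectangular building: four walls, each 2440 mm tall and 163 mm thick, enclosing a footprint 2960 mm (x) by 3730 mm (y) outside-to-outside, with no floor or roof. The front and back walls (the −y and +y sides) span the full width; the two side walls fit between them.

B is a bench: a 1302×360 mm seat slab, 46 mm thick, top at z = 426 mm, on four 41×41 mm square legs flush with the seat corners and standing on z = 0.

The bench sits inside the house frame, centred.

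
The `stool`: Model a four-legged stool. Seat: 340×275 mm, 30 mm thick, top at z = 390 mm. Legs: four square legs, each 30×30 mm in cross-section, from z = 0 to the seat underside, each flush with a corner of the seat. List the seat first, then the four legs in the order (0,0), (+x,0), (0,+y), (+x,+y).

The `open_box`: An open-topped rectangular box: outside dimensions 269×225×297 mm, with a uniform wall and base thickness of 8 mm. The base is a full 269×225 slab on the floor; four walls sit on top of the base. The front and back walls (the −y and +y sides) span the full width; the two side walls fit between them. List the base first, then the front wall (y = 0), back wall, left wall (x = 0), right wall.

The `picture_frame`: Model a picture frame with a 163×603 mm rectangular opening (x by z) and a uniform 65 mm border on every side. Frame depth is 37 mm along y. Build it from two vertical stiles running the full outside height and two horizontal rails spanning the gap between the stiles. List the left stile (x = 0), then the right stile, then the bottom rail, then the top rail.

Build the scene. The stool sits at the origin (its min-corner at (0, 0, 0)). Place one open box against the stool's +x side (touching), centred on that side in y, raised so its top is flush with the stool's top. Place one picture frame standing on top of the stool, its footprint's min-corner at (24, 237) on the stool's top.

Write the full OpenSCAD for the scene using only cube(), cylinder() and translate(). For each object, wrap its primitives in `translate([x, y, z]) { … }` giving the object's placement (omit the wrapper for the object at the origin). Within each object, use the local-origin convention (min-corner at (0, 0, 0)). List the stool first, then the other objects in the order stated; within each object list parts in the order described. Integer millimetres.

translate([0, 0, 360]) cube([340, 275, 30]);
cube([30, 30, 360]);
translate([310, 0, 0]) cube([30, 30, 360]);
translate([0, 245, 0]) cube([30, 30, 360]);
translate([310, 245, 0]) cube([30, 30, 360]);
translate([340, 25, 93]) {
  cube([269, 225, 8]);
  translate([0, 0, 8]) cube([269, 8, 289]);
  translate([0, 217, 8]) cube([269, 8, 289]);
  translate([0, 8, 8]) cube([8, 209, 289]);
  translate([261, 8, 8]) cube([8, 209, 289]);
}
translate([24, 237, 390]) {
  cube([65, 37, 733]);
  translate([228, 0, 0]) cube([65, 37, 733]);
  translate([65, 0, 0]) cube([163, 37, 65]);
  translate([65, 0, 668]) cube([163, 37, 65]);
}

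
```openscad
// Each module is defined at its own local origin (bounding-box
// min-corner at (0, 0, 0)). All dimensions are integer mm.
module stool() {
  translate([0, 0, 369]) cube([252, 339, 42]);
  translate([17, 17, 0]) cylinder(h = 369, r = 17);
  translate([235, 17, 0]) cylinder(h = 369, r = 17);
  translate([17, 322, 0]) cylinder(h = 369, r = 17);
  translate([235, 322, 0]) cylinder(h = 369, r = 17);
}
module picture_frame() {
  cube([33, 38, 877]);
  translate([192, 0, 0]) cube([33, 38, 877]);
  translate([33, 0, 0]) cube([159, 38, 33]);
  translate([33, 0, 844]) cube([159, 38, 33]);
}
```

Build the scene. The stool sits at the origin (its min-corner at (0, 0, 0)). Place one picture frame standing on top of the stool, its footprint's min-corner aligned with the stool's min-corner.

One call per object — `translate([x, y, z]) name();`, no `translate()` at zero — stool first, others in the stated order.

stool();
translate([0, 0, 411]) picture_frame();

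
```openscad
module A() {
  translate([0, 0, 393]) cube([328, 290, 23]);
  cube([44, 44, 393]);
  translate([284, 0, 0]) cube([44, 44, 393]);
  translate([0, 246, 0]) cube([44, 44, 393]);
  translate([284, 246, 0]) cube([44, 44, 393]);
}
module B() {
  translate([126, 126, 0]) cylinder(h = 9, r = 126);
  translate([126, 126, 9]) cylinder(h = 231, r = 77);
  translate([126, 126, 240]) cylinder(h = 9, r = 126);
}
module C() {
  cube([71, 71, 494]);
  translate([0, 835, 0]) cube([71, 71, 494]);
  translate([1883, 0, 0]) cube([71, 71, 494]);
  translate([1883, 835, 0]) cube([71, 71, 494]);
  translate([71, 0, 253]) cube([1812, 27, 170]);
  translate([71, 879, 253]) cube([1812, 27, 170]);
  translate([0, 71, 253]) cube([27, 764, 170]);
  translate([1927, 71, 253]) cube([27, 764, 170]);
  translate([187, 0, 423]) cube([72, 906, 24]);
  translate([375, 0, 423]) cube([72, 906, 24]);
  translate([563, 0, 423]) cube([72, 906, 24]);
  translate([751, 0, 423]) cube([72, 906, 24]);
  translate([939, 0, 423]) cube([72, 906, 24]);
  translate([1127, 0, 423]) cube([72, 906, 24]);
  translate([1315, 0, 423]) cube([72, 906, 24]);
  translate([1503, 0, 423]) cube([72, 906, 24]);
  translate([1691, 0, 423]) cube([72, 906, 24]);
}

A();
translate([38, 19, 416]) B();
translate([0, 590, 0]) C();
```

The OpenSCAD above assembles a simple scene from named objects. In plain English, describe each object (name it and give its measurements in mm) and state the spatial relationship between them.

A is a four-legged stool. The seat is a 328×290×23 mm slab whose top surface is at z = 416 mm; four square legs, each 44×44 mm in cross-section, run from the floor (z = 0) to the underside of the seat, each flush with a corner of the seat.

B is a spool: two coaxial disc flanges of radius 126 mm and thickness 9 mm, joined by a core cylinder of radius 77 mm and height 231 mm. The lower flange rests on z = 0 and the three cylinders share a vertical axis.

C is a bed frame 1954 mm long (x) by 906 mm wide (y). Four 71×71 mm corner posts, 494 mm tall, at the corners of the footprint. Four rails of 27 mm thickness and 170 mm height run between adjacent posts with their undersides at z = 253 mm, their outer faces flush with the outside of the frame (the two x-running rails run between the posts' inner faces; the two y-running rails run between the posts' inner faces). 9 slats, each 72 mm wide (x) and 24 mm thick, lie across the top of the two x-running rails, running the full 906 mm width of the frame in y; the slats are evenly spaced along x between the inner faces of the end posts with equal gaps (rounded down to the nearest mm) at the −x end and between each pair — any rounding remainder accumulates at the +x end.

The spool is on top of the stool, centred. The bed frame is on the floor beside the stool on its +y side.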